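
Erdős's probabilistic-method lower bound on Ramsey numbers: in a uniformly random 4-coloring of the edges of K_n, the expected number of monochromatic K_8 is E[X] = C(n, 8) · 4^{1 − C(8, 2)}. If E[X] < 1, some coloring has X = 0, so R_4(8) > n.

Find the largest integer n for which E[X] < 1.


We need C(n, 8) · 4^{1 − 28} < 1, i.e. C(n, 8) < 4^{28 − 1} = 18014398509481984.
Check values of n near the boundary:
  n = 403: C(403, 8) = 16090020602228430; 16090020602228430 < 18014398509481984? YES
  n = 404: C(404, 8) = 16415071523485570; 16415071523485570 < 18014398509481984? YES
  n = 405: C(405, 8) = 16745853821188050; 16745853821188050 < 18014398509481984? YES
  n = 406: C(406, 8) = 17082453897995850; 17082453897995850 < 18014398509481984? YES
  n = 407: C(407, 8) = 17424959239309050; 17424959239309050 < 18014398509481984? YES
  n = 408: C(408, 8) = 17773458424095231; 17773458424095231 < 18014398509481984? YES
  n = 409: C(409, 8) = 18128041135797879; 18128041135797879 < 18014398509481984? NO
  n = 410: C(410, 8) = 18488798173326195; 18488798173326195 < 18014398509481984? NO
  n = 411: C(411, 8) = 18855821462126715; 18855821462126715 < 18014398509481984? NO
The largest n with C(n, 8) < 18014398509481984 is n = 408 (where E[X] = 17773458424095231/18014398509481984 ≈ 0.987). Hence R_4(8) > 408, i.e. R_4(8) ≥ 409.

Largest n = 408; hence R_4(8) > 408.


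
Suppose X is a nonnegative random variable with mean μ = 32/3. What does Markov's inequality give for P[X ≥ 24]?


μ = E[X] = 32/3, a = 24.
Markov: P[X ≥ 24] ≤ μ/a = (32/3)/24 = 4/9.
Numerically: ≈ 0.44444.
(Since a = 24 > μ = 10.66667, the bound 4/9 is < 1 and informative.)

P[X ≥ 24] ≤ 4/9 ≈ 0.44444.


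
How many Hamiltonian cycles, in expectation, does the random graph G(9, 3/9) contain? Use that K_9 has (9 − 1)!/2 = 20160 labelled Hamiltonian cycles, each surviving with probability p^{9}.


K_9 has (9 − 1)!/2 = 20160 labelled Hamiltonian cycles.
For each such Hamiltonian cycle H, let X_H = 1 if all 9 edges of H are present in G. Then P[X_H = 1] = p^{9} = (1/3)^{9} = 1/19683.
Summing the indicators: E[X] = Σ_H E[X_H] = 20160 · p^{9} = 20160 · 1/19683 = 2240/2187.
Numerically: E[X] ≈ 1.02.

E[X] = 20160 · (1/3)^{9} = 2240/2187 ≈ 1.02.


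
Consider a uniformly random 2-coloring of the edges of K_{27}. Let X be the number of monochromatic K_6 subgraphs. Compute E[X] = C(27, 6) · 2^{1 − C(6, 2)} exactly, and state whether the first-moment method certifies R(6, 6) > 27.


E[X] = C(27, 6) · 2^{1 − 15} = 296010 · 2^{−14} = 296010/16384.
As a reduced fraction: E[X] = 148005/8192 ≈ 18.0670.
Is E[X] < 1? NO.
Since E[X] ≥ 1, the first-moment bound is inconclusive at n = 27; it does NOT by itself certify R(6, 6) > 27.

E[X] = 148005/8192 ≈ 18.0670; E[X] ≥ 1; first-moment method inconclusive here.


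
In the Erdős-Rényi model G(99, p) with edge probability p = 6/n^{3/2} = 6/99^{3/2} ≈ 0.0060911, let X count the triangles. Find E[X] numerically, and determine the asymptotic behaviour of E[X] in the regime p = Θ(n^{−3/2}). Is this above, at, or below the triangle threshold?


Number of potential triangles: C(99, 3) = 156849.
Each occurs with probability p³ ≈ (0.0060911)³ ≈ 2.2599320e-07.
By linearity: E[X] = C(99, 3)·p³ ≈ 156849 · 2.2599320e-07 ≈ 0.03545.
Since α = 3/2 > 1, p = c/n^{3/2} = o(1/n) is below the triangle threshold p ~ 1/n. Asymptotically E[X] ~ (c³/6)·n^{3(1−α)} = (6³/6)·n^{-1.5} → 0, so by Markov's inequality G has no triangles w.h.p.

E[X] ≈ 0.03545; in regime p = Θ(1/n^{3/2}) E[X] tends to 0 (below the triangle threshold p ~ 1/n).


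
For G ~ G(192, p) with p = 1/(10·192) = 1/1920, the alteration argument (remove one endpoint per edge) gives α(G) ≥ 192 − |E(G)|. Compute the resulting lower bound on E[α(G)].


E[|E(G)|] = C(192, 2)·p = 18336 · (1/1920) = 191/20.
E[α(G)] ≥ n − E[|E(G)|] = 192 − 191/20 = 3649/20.
Numerically: ≈ 182.4500.
(This is only a lower bound; the true E[α(G)] may be larger.)

E[α(G)] ≥ 3649/20 ≈ 182.4500.


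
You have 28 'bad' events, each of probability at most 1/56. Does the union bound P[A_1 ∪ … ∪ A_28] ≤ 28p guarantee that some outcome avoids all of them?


Union bound: P[∪_{i=1}^{28} A_i] ≤ Σ_i P[A_i] ≤ 28·p = 28·(1/56) = 1/2.
Numerically: 1/2 ≈ 0.5000.
Is 1/2 < 1? YES.
Since P[∪ A_i] ≤ 1/2 < 1, the complement has P[∩ A_i^c] ≥ 1 − 1/2 = 1/2 > 0, so some outcome avoids every A_i.

28·p = 1/2 ≈ 0.5000; existence CERTIFIED by the union bound.


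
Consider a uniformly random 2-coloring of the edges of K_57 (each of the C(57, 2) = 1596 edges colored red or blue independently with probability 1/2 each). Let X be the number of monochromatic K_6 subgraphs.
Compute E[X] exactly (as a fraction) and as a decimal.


Let X = Σ_S X_S over the C(57, 6) = 36288252 subsets S of size 6, where X_S = 1 if the K_6 on S is monochromatic.
For a fixed S, the K_6 on S has C(6, 2) = 15 edges. P[all 15 edges red] = (1/2)^15, and likewise for blue, so P[monochromatic] = 2·(1/2)^15 = 2^{1 − 15} = 1/16384.
Summing: E[X] = C(57, 6) · 2^{1 − 15} = 36288252 · 1/16384 = 9072063/4096.
Numerically: E[X] ≈ 2214.8591.

E[X] = C(57,6)·2^(1−C(6,2)) = 9072063/4096 ≈ 2214.8591.


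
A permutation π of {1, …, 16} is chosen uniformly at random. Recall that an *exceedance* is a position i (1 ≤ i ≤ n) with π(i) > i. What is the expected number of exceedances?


Write X = Σ_{i=1}^{16} X_i, where X_i = 1_{π(i) > i}.
For each fixed i, π(i) is uniform over {1, …, 16} (marginal of a uniform permutation), so P[π(i) > i] = (n − i)/n. Summing: Σ_{i=1}^{16} (n − i)/n = (0 + 1 + … + 15)/16 = 16(16 − 1)/(2·16) = (16 − 1)/2.
Hence E[X] = Σ_{i=1}^{16} (16 − i)/16 = 15/2 ≈ 7.5000.

E[X] = 15/2 = 7.5000.


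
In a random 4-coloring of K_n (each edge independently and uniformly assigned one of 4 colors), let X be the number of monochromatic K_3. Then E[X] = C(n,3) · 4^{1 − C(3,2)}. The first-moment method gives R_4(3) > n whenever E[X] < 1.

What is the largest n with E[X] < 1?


We need C(n, 3) · 4^{1 − 3} < 1, i.e. C(n, 3) < 4^{3 − 1} = 16.
Check values of n near the boundary:
  n = 3: C(3, 3) = 1; 1 < 16? YES
  n = 4: C(4, 3) = 4; 4 < 16? YES
  n = 5: C(5, 3) = 10; 10 < 16? YES
  n = 6: C(6, 3) = 20; 20 < 16? NO
  n = 7: C(7, 3) = 35; 35 < 16? NO
The largest n with C(n, 3) < 16 is n = 5 (where E[X] = 5/8 ≈ 0.625). Hence R_4(3) > 5, i.e. R_4(3) ≥ 6.

Largest n = 5; hence R_4(3) > 5.


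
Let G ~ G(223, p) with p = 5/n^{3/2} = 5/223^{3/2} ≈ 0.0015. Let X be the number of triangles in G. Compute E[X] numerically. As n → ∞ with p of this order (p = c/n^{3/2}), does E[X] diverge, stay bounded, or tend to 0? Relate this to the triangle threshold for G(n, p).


Number of potential triangles: C(223, 3) = 1823471.
Each occurs with probability p³ ≈ (0.0015)³ ≈ 3.38484e-09.
By linearity: E[X] = C(223, 3)·p³ ≈ 1823471 · 3.38484e-09 ≈ 0.006.
Since α = 3/2 > 1, p = c/n^{3/2} = o(1/n) is below the triangle threshold p ~ 1/n. Asymptotically E[X] ~ (c³/6)·n^{3(1−α)} = (5³/6)·n^{-1.5} → 0, so by Markov's inequality G has no triangles w.h.p.

E[X] ≈ 0.006; in regime p = Θ(1/n^{3/2}) E[X] tends to 0 (below the triangle threshold p ~ 1/n).


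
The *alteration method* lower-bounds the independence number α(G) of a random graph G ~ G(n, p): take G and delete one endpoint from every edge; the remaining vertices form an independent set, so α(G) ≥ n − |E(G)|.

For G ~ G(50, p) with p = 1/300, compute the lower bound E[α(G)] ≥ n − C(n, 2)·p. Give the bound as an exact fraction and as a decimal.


E[|E(G)|] = C(50, 2)·p = 1225 · (1/300) = 49/12.
E[α(G)] ≥ n − E[|E(G)|] = 50 − 49/12 = 551/12.
Numerically: ≈ 45.91667.
(This is only a lower bound; the true E[α(G)] may be larger.)

E[α(G)] ≥ 551/12 ≈ 45.91667.


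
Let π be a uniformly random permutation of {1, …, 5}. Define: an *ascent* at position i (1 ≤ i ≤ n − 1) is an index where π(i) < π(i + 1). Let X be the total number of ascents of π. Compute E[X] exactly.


Write X = Σ X_I over i = 1, …, 4, with X_I the indicator of one ascent.
There are 4 indicators.
For each fixed i, the pair (π(i), π(i+1)) is a uniformly random ordered pair of distinct values from {1, …, 5}; by symmetry P[π(i) < π(i+1)] = 1/2.
By linearity: E[X] = 4 · (1/2) = (5 − 1) · (1/2) = 2 ≈ 2.000.

E[X] = 2 = 2.000.


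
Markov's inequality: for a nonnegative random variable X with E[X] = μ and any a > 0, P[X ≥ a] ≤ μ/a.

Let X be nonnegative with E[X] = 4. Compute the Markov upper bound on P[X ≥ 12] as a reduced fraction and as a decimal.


μ = E[X] = 4, a = 12.
Markov: P[X ≥ 12] ≤ μ/a = (4)/12 = 1/3.
Numerically: ≈ 0.33333.
(Since a = 12 > μ = 4.00000, the bound 1/3 is < 1 and informative.)

P[X ≥ 12] ≤ 1/3 ≈ 0.33333.


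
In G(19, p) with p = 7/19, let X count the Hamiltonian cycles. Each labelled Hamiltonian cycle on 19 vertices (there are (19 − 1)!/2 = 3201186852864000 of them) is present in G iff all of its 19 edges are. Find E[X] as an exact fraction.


K_19 has (19 − 1)!/2 = 3201186852864000 labelled Hamiltonian cycles.
For each such Hamiltonian cycle H, let X_H = 1 if all 19 edges of H are present in G. Then P[X_H = 1] = p^{19} = (7/19)^{19} = 11398895185373143/1978419655660313589123979.
Summing the indicators: E[X] = Σ_H E[X_H] = 3201186852864000 · p^{19} = 3201186852864000 · 11398895185373143/1978419655660313589123979 = 36489993404591253525678231552000/1978419655660313589123979.
Numerically: E[X] ≈ 1.84e+07.

E[X] = 3201186852864000 · (7/19)^{19} = 36489993404591253525678231552000/1978419655660313589123979 ≈ 1.84e+07.


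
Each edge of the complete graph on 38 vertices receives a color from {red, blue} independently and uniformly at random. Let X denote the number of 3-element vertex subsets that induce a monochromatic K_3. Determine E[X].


Let X = Σ_S X_S over the C(38, 3) = 8436 subsets S of size 3, where X_S = 1 if the K_3 on S is monochromatic.
For a fixed S, the K_3 on S has C(3, 2) = 3 edges. P[all 3 edges red] = (1/2)^3, and likewise for blue, so P[monochromatic] = 2·(1/2)^3 = 2^{1 − 3} = 1/4.
By linearity of expectation: E[X] = C(38, 3) · 2^{1 − 3} = 8436 · 1/4 = 2109.
Numerically: E[X] ≈ 2109.000.

E[X] = C(38,3)·2^(1−C(3,2)) = 2109 ≈ 2109.000.


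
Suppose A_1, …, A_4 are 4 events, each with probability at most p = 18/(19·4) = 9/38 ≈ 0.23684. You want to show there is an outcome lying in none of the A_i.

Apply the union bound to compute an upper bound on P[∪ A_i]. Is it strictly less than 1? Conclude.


Union bound: P[∪_{i=1}^{4} A_i] ≤ Σ_i P[A_i] ≤ 4·p = 4·(9/38) = 18/19.
Numerically: 18/19 ≈ 0.94737.
Is 18/19 < 1? YES.
Since P[∪ A_i] ≤ 18/19 < 1, the complement has P[∩ A_i^c] ≥ 1 − 18/19 = 1/19 > 0, so some outcome avoids every A_i.

4·p = 18/19 ≈ 0.94737; existence CERTIFIED by the union bound.


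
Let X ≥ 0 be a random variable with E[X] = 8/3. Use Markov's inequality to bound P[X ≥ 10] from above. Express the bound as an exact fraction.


μ = E[X] = 8/3, a = 10.
Markov: P[X ≥ 10] ≤ μ/a = (8/3)/10 = 4/15.
Numerically: ≈ 0.2667.
(Since a = 10 > μ = 2.6667, the bound 4/15 is < 1 and informative.)

P[X ≥ 10] ≤ 4/15 ≈ 0.2667.


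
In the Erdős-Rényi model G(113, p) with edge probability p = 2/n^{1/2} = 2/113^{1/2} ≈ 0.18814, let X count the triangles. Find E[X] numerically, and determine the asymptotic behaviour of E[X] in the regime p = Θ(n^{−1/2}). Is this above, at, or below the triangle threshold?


Number of potential triangles: C(113, 3) = 234136.
Each occurs with probability p³ ≈ (0.18814)³ ≈ 6.6599707e-03.
By linearity: E[X] = C(113, 3)·p³ ≈ 234136 · 6.6599707e-03 ≈ 1559.33891.
Since α = 1/2 < 1, p = c/n^{1/2} ≫ 1/n is above the triangle threshold p ~ 1/n. Asymptotically E[X] ~ (c³/6)·n^{3(1−α)} = (2³/6)·n^{1.5} → ∞; triangles are abundant w.h.p.

E[X] ≈ 1559.33891; in regime p = Θ(1/n^{1/2}) E[X] diverges (above the triangle threshold p ~ 1/n).


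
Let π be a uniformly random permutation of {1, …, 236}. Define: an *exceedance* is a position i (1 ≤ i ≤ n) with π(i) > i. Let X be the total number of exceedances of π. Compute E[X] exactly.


Write X = Σ_{i=1}^{236} X_i, where X_i = 1_{π(i) > i}.
For each fixed i, π(i) is uniform over {1, …, 236} (marginal of a uniform permutation), so P[π(i) > i] = (n − i)/n. Summing: Σ_{i=1}^{236} (n − i)/n = (0 + 1 + … + 235)/236 = 236(236 − 1)/(2·236) = (236 − 1)/2.
Hence E[X] = Σ_{i=1}^{236} (236 − i)/236 = 235/2 ≈ 117.500.

E[X] = 235/2 = 117.500.


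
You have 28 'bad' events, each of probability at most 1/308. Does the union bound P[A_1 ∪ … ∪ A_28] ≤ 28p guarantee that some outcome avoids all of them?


Union bound: P[∪_{i=1}^{28} A_i] ≤ Σ_i P[A_i] ≤ 28·p = 28·(1/308) = 1/11.
Numerically: 1/11 ≈ 0.0909.
Is 1/11 < 1? YES.
Since P[∪ A_i] ≤ 1/11 < 1, the complement has P[∩ A_i^c] ≥ 1 − 1/11 = 10/11 > 0, so some outcome avoids every A_i.

28·p = 1/11 ≈ 0.0909; existence CERTIFIED by the union bound.


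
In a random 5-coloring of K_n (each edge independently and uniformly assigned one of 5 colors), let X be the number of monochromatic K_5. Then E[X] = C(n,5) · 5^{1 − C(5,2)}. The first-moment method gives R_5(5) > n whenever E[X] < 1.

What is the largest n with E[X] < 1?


We need C(n, 5) · 5^{1 − 10} < 1, i.e. C(n, 5) < 5^{10 − 1} = 1953125.
Check values of n near the boundary:
  n = 47: C(47, 5) = 1533939; 1533939 < 1953125? YES
  n = 48: C(48, 5) = 1712304; 1712304 < 1953125? YES
  n = 49: C(49, 5) = 1906884; 1906884 < 1953125? YES
  n = 50: C(50, 5) = 2118760; 2118760 < 1953125? NO
  n = 51: C(51, 5) = 2349060; 2349060 < 1953125? NO
  n = 52: C(52, 5) = 2598960; 2598960 < 1953125? NO
The largest n with C(n, 5) < 1953125 is n = 49 (where E[X] = 1906884/1953125 ≈ 0.9763). Hence R_5(5) > 49, i.e. R_5(5) ≥ 50.

Largest n = 49; hence R_5(5) > 49.


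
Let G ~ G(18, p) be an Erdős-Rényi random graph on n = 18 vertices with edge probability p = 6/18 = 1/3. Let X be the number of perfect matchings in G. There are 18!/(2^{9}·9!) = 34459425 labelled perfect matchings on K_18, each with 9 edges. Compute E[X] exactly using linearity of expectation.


K_18 has 18!/(2^{9}·9!) = 34459425 labelled perfect matchings.
For each such perfect matching H, let X_H = 1 if all 9 edges of H are present in G. Then P[X_H = 1] = p^{9} = (1/3)^{9} = 1/19683.
By linearity: E[X] = Σ_H E[X_H] = 34459425 · p^{9} = 34459425 · 1/19683 = 425425/243.
Numerically: E[X] ≈ 1751.

E[X] = 34459425 · (1/3)^{9} = 425425/243 ≈ 1751.


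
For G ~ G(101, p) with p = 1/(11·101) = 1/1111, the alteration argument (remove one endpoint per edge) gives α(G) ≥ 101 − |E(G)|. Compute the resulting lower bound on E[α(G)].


E[|E(G)|] = C(101, 2)·p = 5050 · (1/1111) = 50/11.
E[α(G)] ≥ n − E[|E(G)|] = 101 − 50/11 = 1061/11.
Numerically: ≈ 96.4545.
(This is only a lower bound; the true E[α(G)] may be larger.)

E[α(G)] ≥ 1061/11 ≈ 96.4545.


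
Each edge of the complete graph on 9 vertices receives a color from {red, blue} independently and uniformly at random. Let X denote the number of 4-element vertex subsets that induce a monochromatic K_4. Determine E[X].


Let X = Σ_S X_S over the C(9, 4) = 126 subsets S of size 4, where X_S = 1 if the K_4 on S is monochromatic.
For a fixed S, the K_4 on S has C(4, 2) = 6 edges. P[all 6 edges red] = (1/2)^6, and likewise for blue, so P[monochromatic] = 2·(1/2)^6 = 2^{1 − 6} = 1/32.
Summing: E[X] = C(9, 4) · 2^{1 − 6} = 126 · 1/32 = 63/16.
Numerically: E[X] ≈ 3.9375.

E[X] = C(9,4)·2^(1−C(4,2)) = 63/16 ≈ 3.9375.


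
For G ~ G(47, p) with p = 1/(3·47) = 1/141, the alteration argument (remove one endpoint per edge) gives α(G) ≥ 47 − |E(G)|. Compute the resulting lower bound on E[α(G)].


E[|E(G)|] = C(47, 2)·p = 1081 · (1/141) = 23/3.
E[α(G)] ≥ n − E[|E(G)|] = 47 − 23/3 = 118/3.
Numerically: ≈ 39.33333.
(This is only a lower bound; the true E[α(G)] may be larger.)

E[α(G)] ≥ 118/3 ≈ 39.33333.


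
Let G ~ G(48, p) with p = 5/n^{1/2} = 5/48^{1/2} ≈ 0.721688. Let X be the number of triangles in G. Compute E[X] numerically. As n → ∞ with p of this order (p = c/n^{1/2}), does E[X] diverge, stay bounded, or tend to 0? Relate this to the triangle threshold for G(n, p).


Number of potential triangles: C(48, 3) = 17296.
Each occurs with probability p³ ≈ (0.721688)³ ≈ 3.75879082e-01.
By linearity: E[X] = C(48, 3)·p³ ≈ 17296 · 3.75879082e-01 ≈ 6501.204594.
Since α = 1/2 < 1, p = c/n^{1/2} ≫ 1/n is above the triangle threshold p ~ 1/n. Asymptotically E[X] ~ (c³/6)·n^{3(1−α)} = (5³/6)·n^{1.5} → ∞; triangles are abundant w.h.p.

E[X] ≈ 6501.204594; in regime p = Θ(1/n^{1/2}) E[X] diverges (above the triangle threshold p ~ 1/n).


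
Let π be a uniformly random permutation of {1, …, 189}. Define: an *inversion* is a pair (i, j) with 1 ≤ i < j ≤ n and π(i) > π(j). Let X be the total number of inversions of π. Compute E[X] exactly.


Write X = Σ X_I over the C(189, 2) = 17766 pairs i < j, with X_I the indicator of one inversion.
There are 17766 indicators.
For each fixed pair i < j, the values π(i) and π(j) are two distinct elements of {1, …, 189} in uniformly random order; by symmetry P[π(i) > π(j)] = 1/2.
By linearity: E[X] = 17766 · (1/2) = C(189, 2) · (1/2) = 17766/2 = 8883 ≈ 8883.00000.

E[X] = 8883 = 8883.00000.


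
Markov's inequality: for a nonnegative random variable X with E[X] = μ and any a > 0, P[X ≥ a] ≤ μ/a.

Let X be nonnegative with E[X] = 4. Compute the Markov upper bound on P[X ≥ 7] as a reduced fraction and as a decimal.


μ = E[X] = 4, a = 7.
Markov: P[X ≥ 7] ≤ μ/a = (4)/7 = 4/7.
Numerically: ≈ 0.571429.
(Since a = 7 > μ = 4.000000, the bound 4/7 is < 1 and informative.)

P[X ≥ 7] ≤ 4/7 ≈ 0.571429.


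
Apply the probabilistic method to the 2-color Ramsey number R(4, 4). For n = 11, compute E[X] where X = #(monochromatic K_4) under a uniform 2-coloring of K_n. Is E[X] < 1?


E[X] = C(11, 4) · 2^{1 − 6} = 330 · 2^{−5} = 330/32.
As a reduced fraction: E[X] = 165/16 ≈ 10.3125.
Is E[X] < 1? NO.
Since E[X] ≥ 1, the first-moment bound is inconclusive at n = 11; it does NOT by itself certify R(4, 4) > 11.

E[X] = 165/16 ≈ 10.3125; E[X] ≥ 1; first-moment method inconclusive here.


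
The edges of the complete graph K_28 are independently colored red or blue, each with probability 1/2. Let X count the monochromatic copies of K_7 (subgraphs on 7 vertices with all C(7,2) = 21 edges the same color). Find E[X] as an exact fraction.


Let X = Σ_S X_S over the C(28, 7) = 1184040 subsets S of size 7, where X_S = 1 if the K_7 on S is monochromatic.
For a fixed S, the K_7 on S has C(7, 2) = 21 edges. P[all 21 edges red] = (1/2)^21, and likewise for blue, so P[monochromatic] = 2·(1/2)^21 = 2^{1 − 21} = 1/1048576.
Summing: E[X] = C(28, 7) · 2^{1 − 21} = 1184040 · 1/1048576 = 148005/131072.
Numerically: E[X] ≈ 1.1292.

E[X] = C(28,7)·2^(1−C(7,2)) = 148005/131072 ≈ 1.1292.


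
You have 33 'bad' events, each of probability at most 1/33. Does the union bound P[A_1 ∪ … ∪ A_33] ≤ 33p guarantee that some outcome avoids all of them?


Union bound: P[∪_{i=1}^{33} A_i] ≤ Σ_i P[A_i] ≤ 33·p = 33·(1/33) = 1.
Numerically: 1 ≈ 1.00000.
Is 1 < 1? NO.
Since the bound 1 is ≥ 1, the union bound is uninformative here; it does NOT by itself certify existence.

33·p = 1 ≈ 1.00000; existence NOT certified by the union bound.


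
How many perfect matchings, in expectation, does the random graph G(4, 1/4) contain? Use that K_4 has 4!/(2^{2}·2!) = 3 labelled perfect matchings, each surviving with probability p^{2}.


K_4 has 4!/(2^{2}·2!) = 3 labelled perfect matchings.
For each such perfect matching H, let X_H = 1 if all 2 edges of H are present in G. Then P[X_H = 1] = p^{2} = (1/4)^{2} = 1/16.
By linearity of expectation: E[X] = Σ_H E[X_H] = 3 · p^{2} = 3 · 1/16 = 3/16.
Numerically: E[X] ≈ 0.1875.

E[X] = 3 · (1/4)^{2} = 3/16 ≈ 0.1875.


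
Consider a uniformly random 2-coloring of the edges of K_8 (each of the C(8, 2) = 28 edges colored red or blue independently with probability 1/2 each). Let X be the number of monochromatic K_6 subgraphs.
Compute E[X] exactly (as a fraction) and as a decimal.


Let X = Σ_S X_S over the C(8, 6) = 28 subsets S of size 6, where X_S = 1 if the K_6 on S is monochromatic.
For a fixed S, the K_6 on S has C(6, 2) = 15 edges. P[all 15 edges red] = (1/2)^15, and likewise for blue, so P[monochromatic] = 2·(1/2)^15 = 2^{1 − 15} = 1/16384.
By linearity: E[X] = C(8, 6) · 2^{1 − 15} = 28 · 1/16384 = 7/4096.
Numerically: E[X] ≈ 0.0017.

E[X] = C(8,6)·2^(1−C(6,2)) = 7/4096 ≈ 0.0017.


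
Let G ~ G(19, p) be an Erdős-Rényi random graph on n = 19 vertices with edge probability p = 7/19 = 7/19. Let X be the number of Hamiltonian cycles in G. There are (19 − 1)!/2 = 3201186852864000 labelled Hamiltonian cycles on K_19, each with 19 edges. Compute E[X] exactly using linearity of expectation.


K_19 has (19 − 1)!/2 = 3201186852864000 labelled Hamiltonian cycles.
For each such Hamiltonian cycle H, let X_H = 1 if all 19 edges of H are present in G. Then P[X_H = 1] = p^{19} = (7/19)^{19} = 11398895185373143/1978419655660313589123979.
By linearity: E[X] = Σ_H E[X_H] = 3201186852864000 · p^{19} = 3201186852864000 · 11398895185373143/1978419655660313589123979 = 36489993404591253525678231552000/1978419655660313589123979.
Numerically: E[X] ≈ 1.84e+07.

E[X] = 3201186852864000 · (7/19)^{19} = 36489993404591253525678231552000/1978419655660313589123979 ≈ 1.84e+07.


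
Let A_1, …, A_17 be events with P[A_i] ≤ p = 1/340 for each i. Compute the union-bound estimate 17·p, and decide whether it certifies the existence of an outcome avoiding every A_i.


Union bound: P[∪_{i=1}^{17} A_i] ≤ Σ_i P[A_i] ≤ 17·p = 17·(1/340) = 1/20.
Numerically: 1/20 ≈ 0.050.
Is 1/20 < 1? YES.
Since P[∪ A_i] ≤ 1/20 < 1, the complement has P[∩ A_i^c] ≥ 1 − 1/20 = 19/20 > 0, so some outcome avoids every A_i.

17·p = 1/20 ≈ 0.050; existence CERTIFIED by the union bound.


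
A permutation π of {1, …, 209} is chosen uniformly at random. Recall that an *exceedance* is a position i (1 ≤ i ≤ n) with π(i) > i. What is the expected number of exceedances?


Write X = Σ_{i=1}^{209} X_i, where X_i = 1_{π(i) > i}.
For each fixed i, π(i) is uniform over {1, …, 209} (marginal of a uniform permutation), so P[π(i) > i] = (n − i)/n. Summing: Σ_{i=1}^{209} (n − i)/n = (0 + 1 + … + 208)/209 = 209(209 − 1)/(2·209) = (209 − 1)/2.
Hence E[X] = Σ_{i=1}^{209} (209 − i)/209 = 104 ≈ 104.000000.

E[X] = 104 = 104.000000.


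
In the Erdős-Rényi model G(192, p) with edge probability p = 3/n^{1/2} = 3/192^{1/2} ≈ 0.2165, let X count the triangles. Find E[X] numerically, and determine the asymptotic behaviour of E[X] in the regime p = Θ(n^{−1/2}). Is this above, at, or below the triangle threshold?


Number of potential triangles: C(192, 3) = 1161280.
Each occurs with probability p³ ≈ (0.2165)³ ≈ 1.014874e-02.
By linearity: E[X] = C(192, 3)·p³ ≈ 1161280 · 1.014874e-02 ≈ 11785.5232.
Since α = 1/2 < 1, p = c/n^{1/2} ≫ 1/n is above the triangle threshold p ~ 1/n. Asymptotically E[X] ~ (c³/6)·n^{3(1−α)} = (3³/6)·n^{1.5} → ∞; triangles are abundant w.h.p.

E[X] ≈ 11785.5232; in regime p = Θ(1/n^{1/2}) E[X] diverges (above the triangle threshold p ~ 1/n).


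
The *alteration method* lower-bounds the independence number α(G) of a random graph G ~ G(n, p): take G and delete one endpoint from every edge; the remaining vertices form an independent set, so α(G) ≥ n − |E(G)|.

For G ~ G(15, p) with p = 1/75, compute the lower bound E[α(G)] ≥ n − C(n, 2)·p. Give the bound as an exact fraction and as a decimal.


E[|E(G)|] = C(15, 2)·p = 105 · (1/75) = 7/5.
E[α(G)] ≥ n − E[|E(G)|] = 15 − 7/5 = 68/5.
Numerically: ≈ 13.60000.
(This is only a lower bound; the true E[α(G)] may be larger.)

E[α(G)] ≥ 68/5 ≈ 13.60000.


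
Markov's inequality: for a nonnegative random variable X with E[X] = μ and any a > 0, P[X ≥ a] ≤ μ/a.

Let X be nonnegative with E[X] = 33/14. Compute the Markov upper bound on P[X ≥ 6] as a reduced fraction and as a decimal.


μ = E[X] = 33/14, a = 6.
Markov: P[X ≥ 6] ≤ μ/a = (33/14)/6 = 11/28.
Numerically: ≈ 0.39286.
(Since a = 6 > μ = 2.35714, the bound 11/28 is < 1 and informative.)

P[X ≥ 6] ≤ 11/28 ≈ 0.39286.


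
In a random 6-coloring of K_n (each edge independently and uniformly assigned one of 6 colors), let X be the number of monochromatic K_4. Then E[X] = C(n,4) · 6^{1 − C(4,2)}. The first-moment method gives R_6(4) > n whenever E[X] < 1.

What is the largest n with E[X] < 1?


We need C(n, 4) · 6^{1 − 6} < 1, i.e. C(n, 4) < 6^{6 − 1} = 7776.
Check values of n near the boundary:
  n = 17: C(17, 4) = 2380; 2380 < 7776? YES
  n = 18: C(18, 4) = 3060; 3060 < 7776? YES
  n = 19: C(19, 4) = 3876; 3876 < 7776? YES
  n = 20: C(20, 4) = 4845; 4845 < 7776? YES
  n = 21: C(21, 4) = 5985; 5985 < 7776? YES
  n = 22: C(22, 4) = 7315; 7315 < 7776? YES
  n = 23: C(23, 4) = 8855; 8855 < 7776? NO
The largest n with C(n, 4) < 7776 is n = 22 (where E[X] = 7315/7776 ≈ 0.9407). Hence R_6(4) > 22, i.e. R_6(4) ≥ 23.

Largest n = 22; hence R_6(4) > 22.


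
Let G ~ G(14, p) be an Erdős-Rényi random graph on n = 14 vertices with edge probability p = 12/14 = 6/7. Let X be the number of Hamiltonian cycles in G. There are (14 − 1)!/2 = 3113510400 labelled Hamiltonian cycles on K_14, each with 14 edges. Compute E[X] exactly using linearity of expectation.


K_14 has (14 − 1)!/2 = 3113510400 labelled Hamiltonian cycles.
For each such Hamiltonian cycle H, let X_H = 1 if all 14 edges of H are present in G. Then P[X_H = 1] = p^{14} = (6/7)^{14} = 78364164096/678223072849.
By linearity of expectation: E[X] = Σ_H E[X_H] = 3113510400 · p^{14} = 3113510400 · 78364164096/678223072849 = 34855377128600371200/96889010407.
Numerically: E[X] ≈ 3.597e+08.

E[X] = 3113510400 · (6/7)^{14} = 34855377128600371200/96889010407 ≈ 3.597e+08.


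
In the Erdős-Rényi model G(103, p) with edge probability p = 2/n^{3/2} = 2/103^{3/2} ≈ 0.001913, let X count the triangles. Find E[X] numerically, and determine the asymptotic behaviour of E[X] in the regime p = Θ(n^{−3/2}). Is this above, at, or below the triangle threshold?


Number of potential triangles: C(103, 3) = 176851.
Each occurs with probability p³ ≈ (0.001913)³ ≈ 7.003618e-09.
By linearity: E[X] = C(103, 3)·p³ ≈ 176851 · 7.003618e-09 ≈ 0.0012.
Since α = 3/2 > 1, p = c/n^{3/2} = o(1/n) is below the triangle threshold p ~ 1/n. Asymptotically E[X] ~ (c³/6)·n^{3(1−α)} = (2³/6)·n^{-1.5} → 0, so by Markov's inequality G has no triangles w.h.p.

E[X] ≈ 0.0012; in regime p = Θ(1/n^{3/2}) E[X] tends to 0 (below the triangle threshold p ~ 1/n).


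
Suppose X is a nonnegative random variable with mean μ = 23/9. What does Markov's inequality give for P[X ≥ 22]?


μ = E[X] = 23/9, a = 22.
Markov: P[X ≥ 22] ≤ μ/a = (23/9)/22 = 23/198.
Numerically: ≈ 0.116.
(Since a = 22 > μ = 2.556, the bound 23/198 is < 1 and informative.)

P[X ≥ 22] ≤ 23/198 ≈ 0.116.


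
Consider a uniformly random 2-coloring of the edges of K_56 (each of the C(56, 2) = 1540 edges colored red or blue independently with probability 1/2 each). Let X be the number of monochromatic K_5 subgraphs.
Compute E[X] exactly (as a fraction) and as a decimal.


Let X = Σ_S X_S over the C(56, 5) = 3819816 subsets S of size 5, where X_S = 1 if the K_5 on S is monochromatic.
For a fixed S, the K_5 on S has C(5, 2) = 10 edges. P[all 10 edges red] = (1/2)^10, and likewise for blue, so P[monochromatic] = 2·(1/2)^10 = 2^{1 − 10} = 1/512.
By linearity of expectation: E[X] = C(56, 5) · 2^{1 − 10} = 3819816 · 1/512 = 477477/64.
Numerically: E[X] ≈ 7460.578.

E[X] = C(56,5)·2^(1−C(5,2)) = 477477/64 ≈ 7460.578.


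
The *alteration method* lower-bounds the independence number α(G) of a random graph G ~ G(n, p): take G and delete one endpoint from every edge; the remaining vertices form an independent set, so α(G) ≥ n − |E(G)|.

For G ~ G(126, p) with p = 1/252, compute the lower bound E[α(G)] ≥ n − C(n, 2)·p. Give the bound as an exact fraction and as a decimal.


E[|E(G)|] = C(126, 2)·p = 7875 · (1/252) = 125/4.
E[α(G)] ≥ n − E[|E(G)|] = 126 − 125/4 = 379/4.
Numerically: ≈ 94.7500.
(This is only a lower bound; the true E[α(G)] may be larger.)

E[α(G)] ≥ 379/4 ≈ 94.7500.


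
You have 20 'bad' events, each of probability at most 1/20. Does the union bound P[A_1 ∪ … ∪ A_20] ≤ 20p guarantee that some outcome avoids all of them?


Union bound: P[∪_{i=1}^{20} A_i] ≤ Σ_i P[A_i] ≤ 20·p = 20·(1/20) = 1.
Numerically: 1 ≈ 1.0000.
Is 1 < 1? NO.
Since the bound 1 is ≥ 1, the union bound is uninformative here; it does NOT by itself certify existence.

20·p = 1 ≈ 1.0000; existence NOT certified by the union bound.


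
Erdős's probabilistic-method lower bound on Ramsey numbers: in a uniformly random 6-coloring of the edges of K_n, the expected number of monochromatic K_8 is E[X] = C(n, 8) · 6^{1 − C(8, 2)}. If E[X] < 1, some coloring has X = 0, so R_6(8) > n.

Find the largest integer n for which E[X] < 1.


We need C(n, 8) · 6^{1 − 28} < 1, i.e. C(n, 8) < 6^{28 − 1} = 1023490369077469249536.
Check values of n near the boundary:
  n = 1592: C(1592, 8) = 1005480414540892933435; 1005480414540892933435 < 1023490369077469249536? YES
  n = 1593: C(1593, 8) = 1010555394551193970323; 1010555394551193970323 < 1023490369077469249536? YES
  n = 1594: C(1594, 8) = 1015652773590544255167; 1015652773590544255167 < 1023490369077469249536? YES
  n = 1595: C(1595, 8) = 1020772636343363633895; 1020772636343363633895 < 1023490369077469249536? YES
  n = 1596: C(1596, 8) = 1025915067760710553965; 1025915067760710553965 < 1023490369077469249536? NO
  n = 1597: C(1597, 8) = 1031080153060953275445; 1031080153060953275445 < 1023490369077469249536? NO
The largest n with C(n, 8) < 1023490369077469249536 is n = 1595 (where E[X] = 113419181815929292655/113721152119718805504 ≈ 0.997). Hence R_6(8) > 1595, i.e. R_6(8) ≥ 1596.

Largest n = 1595; hence R_6(8) > 1595.


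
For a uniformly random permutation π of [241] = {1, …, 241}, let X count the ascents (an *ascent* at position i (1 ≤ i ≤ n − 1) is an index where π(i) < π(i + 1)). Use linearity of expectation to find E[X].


Write X = Σ X_I over i = 1, …, 240, with X_I the indicator of one ascent.
There are 240 indicators.
For each fixed i, the pair (π(i), π(i+1)) is a uniformly random ordered pair of distinct values from {1, …, 241}; by symmetry P[π(i) < π(i+1)] = 1/2.
By linearity: E[X] = 240 · (1/2) = (241 − 1) · (1/2) = 120 ≈ 120.0000.

E[X] = 120 = 120.0000.


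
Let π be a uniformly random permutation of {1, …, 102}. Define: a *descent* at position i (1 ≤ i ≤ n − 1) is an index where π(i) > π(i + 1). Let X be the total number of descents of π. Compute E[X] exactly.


Write X = Σ X_I over i = 1, …, 101, with X_I the indicator of one descent.
There are 101 indicators.
For each fixed i, the pair (π(i), π(i+1)) is a uniformly random ordered pair of distinct values from {1, …, 102}; by symmetry P[π(i) > π(i+1)] = 1/2.
By linearity: E[X] = 101 · (1/2) = (102 − 1) · (1/2) = 101/2 ≈ 50.500000.

E[X] = 101/2 = 50.500000.


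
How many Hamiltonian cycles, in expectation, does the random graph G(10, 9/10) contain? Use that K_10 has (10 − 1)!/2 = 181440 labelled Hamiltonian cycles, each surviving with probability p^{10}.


K_10 has (10 − 1)!/2 = 181440 labelled Hamiltonian cycles.
For each such Hamiltonian cycle H, let X_H = 1 if all 10 edges of H are present in G. Then P[X_H = 1] = p^{10} = (9/10)^{10} = 3486784401/10000000000.
By linearity of expectation: E[X] = Σ_H E[X_H] = 181440 · p^{10} = 181440 · 3486784401/10000000000 = 1977006755367/31250000.
Numerically: E[X] ≈ 63264.2.

E[X] = 181440 · (9/10)^{10} = 1977006755367/31250000 ≈ 63264.2.


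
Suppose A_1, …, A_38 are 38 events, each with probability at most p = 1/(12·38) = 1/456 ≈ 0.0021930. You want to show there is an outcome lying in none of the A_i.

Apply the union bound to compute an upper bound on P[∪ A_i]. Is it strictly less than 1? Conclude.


Union bound: P[∪_{i=1}^{38} A_i] ≤ Σ_i P[A_i] ≤ 38·p = 38·(1/456) = 1/12.
Numerically: 1/12 ≈ 0.0833333.
Is 1/12 < 1? YES.
Since P[∪ A_i] ≤ 1/12 < 1, the complement has P[∩ A_i^c] ≥ 1 − 1/12 = 11/12 > 0, so some outcome avoids every A_i.

38·p = 1/12 ≈ 0.0833333; existence CERTIFIED by the union bound.


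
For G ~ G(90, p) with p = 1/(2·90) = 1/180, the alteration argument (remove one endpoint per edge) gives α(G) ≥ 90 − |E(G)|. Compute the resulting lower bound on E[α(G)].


E[|E(G)|] = C(90, 2)·p = 4005 · (1/180) = 89/4.
E[α(G)] ≥ n − E[|E(G)|] = 90 − 89/4 = 271/4.
Numerically: ≈ 67.7500.
(This is only a lower bound; the true E[α(G)] may be larger.)

E[α(G)] ≥ 271/4 ≈ 67.7500.


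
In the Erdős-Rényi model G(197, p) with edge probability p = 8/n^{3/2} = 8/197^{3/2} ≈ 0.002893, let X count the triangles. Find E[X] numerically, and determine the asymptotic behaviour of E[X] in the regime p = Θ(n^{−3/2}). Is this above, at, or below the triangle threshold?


Number of potential triangles: C(197, 3) = 1254890.
Each occurs with probability p³ ≈ (0.002893)³ ≈ 2.421988e-08.
By linearity: E[X] = C(197, 3)·p³ ≈ 1254890 · 2.421988e-08 ≈ 0.0304.
Since α = 3/2 > 1, p = c/n^{3/2} = o(1/n) is below the triangle threshold p ~ 1/n. Asymptotically E[X] ~ (c³/6)·n^{3(1−α)} = (8³/6)·n^{-1.5} → 0, so by Markov's inequality G has no triangles w.h.p.

E[X] ≈ 0.0304; in regime p = Θ(1/n^{3/2}) E[X] tends to 0 (below the triangle threshold p ~ 1/n).


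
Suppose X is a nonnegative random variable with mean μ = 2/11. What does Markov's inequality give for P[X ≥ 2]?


μ = E[X] = 2/11, a = 2.
Markov: P[X ≥ 2] ≤ μ/a = (2/11)/2 = 1/11.
Numerically: ≈ 0.090909.
(Since a = 2 > μ = 0.181818, the bound 1/11 is < 1 and informative.)

P[X ≥ 2] ≤ 1/11 ≈ 0.090909.


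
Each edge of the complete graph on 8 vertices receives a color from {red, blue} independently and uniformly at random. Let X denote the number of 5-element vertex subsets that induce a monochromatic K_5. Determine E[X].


Let X = Σ_S X_S over the C(8, 5) = 56 subsets S of size 5, where X_S = 1 if the K_5 on S is monochromatic.
For a fixed S, the K_5 on S has C(5, 2) = 10 edges. P[all 10 edges red] = (1/2)^10, and likewise for blue, so P[monochromatic] = 2·(1/2)^10 = 2^{1 − 10} = 1/512.
Summing: E[X] = C(8, 5) · 2^{1 − 10} = 56 · 1/512 = 7/64.
Numerically: E[X] ≈ 0.10938.

E[X] = C(8,5)·2^(1−C(5,2)) = 7/64 ≈ 0.10938.


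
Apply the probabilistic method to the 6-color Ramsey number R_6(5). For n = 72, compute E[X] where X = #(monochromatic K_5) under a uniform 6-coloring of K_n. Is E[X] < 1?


E[X] = C(72, 5) · 6^{1 − 10} = 13991544 · 6^{−9} = 13991544/10077696.
As a reduced fraction: E[X] = 194327/139968 ≈ 1.388.
Is E[X] < 1? NO.
Since E[X] ≥ 1, the first-moment bound is inconclusive at n = 72; it does NOT by itself certify R_6(5) > 72.

E[X] = 194327/139968 ≈ 1.388; E[X] ≥ 1; first-moment method inconclusive here.


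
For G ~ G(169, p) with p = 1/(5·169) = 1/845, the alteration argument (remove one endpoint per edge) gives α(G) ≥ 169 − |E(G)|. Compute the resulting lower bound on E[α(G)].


E[|E(G)|] = C(169, 2)·p = 14196 · (1/845) = 84/5.
E[α(G)] ≥ n − E[|E(G)|] = 169 − 84/5 = 761/5.
Numerically: ≈ 152.200.
(This is only a lower bound; the true E[α(G)] may be larger.)

E[α(G)] ≥ 761/5 ≈ 152.200.


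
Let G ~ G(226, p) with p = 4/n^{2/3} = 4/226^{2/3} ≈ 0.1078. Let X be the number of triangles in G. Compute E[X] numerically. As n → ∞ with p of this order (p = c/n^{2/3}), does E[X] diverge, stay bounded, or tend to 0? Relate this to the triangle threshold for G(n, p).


Number of potential triangles: C(226, 3) = 1898400.
Each occurs with probability p³ ≈ (0.1078)³ ≈ 1.253035e-03.
By linearity: E[X] = C(226, 3)·p³ ≈ 1898400 · 1.253035e-03 ≈ 2378.7611.
Since α = 2/3 < 1, p = c/n^{2/3} ≫ 1/n is above the triangle threshold p ~ 1/n. Asymptotically E[X] ~ (c³/6)·n^{3(1−α)} = (4³/6)·n^{1} → ∞; triangles are abundant w.h.p.

E[X] ≈ 2378.7611; in regime p = Θ(1/n^{2/3}) E[X] diverges (above the triangle threshold p ~ 1/n).


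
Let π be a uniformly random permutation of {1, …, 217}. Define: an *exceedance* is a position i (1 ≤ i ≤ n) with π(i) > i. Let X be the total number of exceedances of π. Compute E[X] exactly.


Write X = Σ_{i=1}^{217} X_i, where X_i = 1_{π(i) > i}.
For each fixed i, π(i) is uniform over {1, …, 217} (marginal of a uniform permutation), so P[π(i) > i] = (n − i)/n. Summing: Σ_{i=1}^{217} (n − i)/n = (0 + 1 + … + 216)/217 = 217(217 − 1)/(2·217) = (217 − 1)/2.
Hence E[X] = Σ_{i=1}^{217} (217 − i)/217 = 108 ≈ 108.0000.

E[X] = 108 = 108.0000.


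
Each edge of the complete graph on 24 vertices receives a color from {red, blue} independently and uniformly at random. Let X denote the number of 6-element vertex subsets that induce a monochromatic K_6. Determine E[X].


Let X = Σ_S X_S over the C(24, 6) = 134596 subsets S of size 6, where X_S = 1 if the K_6 on S is monochromatic.
For a fixed S, the K_6 on S has C(6, 2) = 15 edges. P[all 15 edges red] = (1/2)^15, and likewise for blue, so P[monochromatic] = 2·(1/2)^15 = 2^{1 − 15} = 1/16384.
By linearity of expectation: E[X] = C(24, 6) · 2^{1 − 15} = 134596 · 1/16384 = 33649/4096.
Numerically: E[X] ≈ 8.2151.

E[X] = C(24,6)·2^(1−C(6,2)) = 33649/4096 ≈ 8.2151.


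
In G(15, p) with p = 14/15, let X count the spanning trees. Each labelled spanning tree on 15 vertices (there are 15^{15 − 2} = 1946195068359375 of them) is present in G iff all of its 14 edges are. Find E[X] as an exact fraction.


K_15 has 15^{15 − 2} = 1946195068359375 labelled spanning trees.
For each such spanning tree H, let X_H = 1 if all 14 edges of H are present in G. Then P[X_H = 1] = p^{14} = (14/15)^{14} = 11112006825558016/29192926025390625.
By linearity: E[X] = Σ_H E[X_H] = 1946195068359375 · p^{14} = 1946195068359375 · 11112006825558016/29192926025390625 = 11112006825558016/15.
Numerically: E[X] ≈ 7.408e+14.

E[X] = 1946195068359375 · (14/15)^{14} = 11112006825558016/15 ≈ 7.408e+14.


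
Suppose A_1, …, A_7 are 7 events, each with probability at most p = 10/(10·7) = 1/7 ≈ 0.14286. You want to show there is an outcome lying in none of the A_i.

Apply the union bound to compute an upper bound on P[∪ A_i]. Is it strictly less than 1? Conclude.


Union bound: P[∪_{i=1}^{7} A_i] ≤ Σ_i P[A_i] ≤ 7·p = 7·(1/7) = 1.
Numerically: 1 ≈ 1.00000.
Is 1 < 1? NO.
Since the bound 1 is ≥ 1, the union bound is uninformative here; it does NOT by itself certify existence.

7·p = 1 ≈ 1.00000; existence NOT certified by the union bound.


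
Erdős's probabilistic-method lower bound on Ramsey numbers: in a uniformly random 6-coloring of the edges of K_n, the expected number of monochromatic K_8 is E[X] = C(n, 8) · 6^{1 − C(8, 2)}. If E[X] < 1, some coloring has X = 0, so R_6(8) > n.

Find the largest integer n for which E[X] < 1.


We need C(n, 8) · 6^{1 − 28} < 1, i.e. C(n, 8) < 6^{28 − 1} = 1023490369077469249536.
Check values of n near the boundary:
  n = 1594: C(1594, 8) = 1015652773590544255167; 1015652773590544255167 < 1023490369077469249536? YES
  n = 1595: C(1595, 8) = 1020772636343363633895; 1020772636343363633895 < 1023490369077469249536? YES
  n = 1596: C(1596, 8) = 1025915067760710553965; 1025915067760710553965 < 1023490369077469249536? NO
  n = 1597: C(1597, 8) = 1031080153060953275445; 1031080153060953275445 < 1023490369077469249536? NO
The largest n with C(n, 8) < 1023490369077469249536 is n = 1595 (where E[X] = 113419181815929292655/113721152119718805504 ≈ 0.9973446). Hence R_6(8) > 1595, i.e. R_6(8) ≥ 1596.

Largest n = 1595; hence R_6(8) > 1595.
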